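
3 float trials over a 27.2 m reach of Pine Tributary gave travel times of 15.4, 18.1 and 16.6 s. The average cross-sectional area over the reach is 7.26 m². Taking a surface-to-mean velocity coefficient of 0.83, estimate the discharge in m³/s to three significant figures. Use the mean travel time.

t̄ = (15.4 + 18.1 + 16.6) / 3 = 16.7 s
v_surface = L / t̄ = 27.2 / 16.7 = 1.629 m/s
v_mean = 0.83 × 1.629 = 1.352 m/s
Q = A × v_mean = 7.26 × 1.352 = 9.814 m³/s

9.81 m³/s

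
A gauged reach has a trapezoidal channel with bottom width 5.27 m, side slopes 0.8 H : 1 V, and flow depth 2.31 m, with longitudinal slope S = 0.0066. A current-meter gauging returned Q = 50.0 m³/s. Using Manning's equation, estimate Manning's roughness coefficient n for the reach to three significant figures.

0.0345

A = (b + z·y)·y = (5.27 + 0.8×2.31)×2.31 = 16.44 m²
P = b + 2y√(1+z²) = 5.27 + 2×2.31×√(1+0.8²) = 11.19 m
R = A/P = 16.44/11.19 = 1.470 m
n = (1/Q)·A·R^(2/3)·S^(1/2) = (1/50.0) × 16.44 × 1.293 × 0.08124 = 0.03454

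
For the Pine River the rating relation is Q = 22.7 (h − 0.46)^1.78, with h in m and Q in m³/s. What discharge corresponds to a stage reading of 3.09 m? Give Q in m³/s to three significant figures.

127 m³/s

Q = 22.7 × (3.09 − 0.46)^1.78 = 22.7 × 2.63^1.78 = 126.9 m³/s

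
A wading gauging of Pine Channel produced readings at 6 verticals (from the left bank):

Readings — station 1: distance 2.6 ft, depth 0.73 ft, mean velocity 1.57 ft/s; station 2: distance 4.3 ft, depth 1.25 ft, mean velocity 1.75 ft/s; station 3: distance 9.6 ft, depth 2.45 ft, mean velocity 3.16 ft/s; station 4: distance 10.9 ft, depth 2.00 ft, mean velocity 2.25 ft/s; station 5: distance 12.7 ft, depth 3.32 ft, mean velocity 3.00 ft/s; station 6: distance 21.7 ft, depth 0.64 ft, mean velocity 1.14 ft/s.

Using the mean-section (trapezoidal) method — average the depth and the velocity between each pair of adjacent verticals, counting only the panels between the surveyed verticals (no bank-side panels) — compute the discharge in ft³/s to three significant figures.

Panel 1-2: Δb = 1.7 ft, d̄ = (0.73+1.25)/2 = 0.99, v̄ = (1.57+1.75)/2 = 1.66 → q = 1.7×0.99×1.66 = 2.794 ft³/s
Panel 2-3: Δb = 5.3 ft, d̄ = (1.25+2.45)/2 = 1.85, v̄ = (1.75+3.16)/2 = 2.455 → q = 5.3×1.85×2.455 = 24.07 ft³/s
Panel 3-4: Δb = 1.3 ft, d̄ = (2.45+2.00)/2 = 2.225, v̄ = (3.16+2.25)/2 = 2.705 → q = 1.3×2.225×2.705 = 7.824 ft³/s
Panel 4-5: Δb = 1.8 ft, d̄ = (2.00+3.32)/2 = 2.66, v̄ = (2.25+3.00)/2 = 2.625 → q = 1.8×2.66×2.625 = 12.57 ft³/s
Panel 5-6: Δb = 9 ft, d̄ = (3.32+0.64)/2 = 1.98, v̄ = (3.00+1.14)/2 = 2.07 → q = 9×1.98×2.07 = 36.89 ft³/s
Q = Σ q = 84.15 ft³/s

84.1 ft³/s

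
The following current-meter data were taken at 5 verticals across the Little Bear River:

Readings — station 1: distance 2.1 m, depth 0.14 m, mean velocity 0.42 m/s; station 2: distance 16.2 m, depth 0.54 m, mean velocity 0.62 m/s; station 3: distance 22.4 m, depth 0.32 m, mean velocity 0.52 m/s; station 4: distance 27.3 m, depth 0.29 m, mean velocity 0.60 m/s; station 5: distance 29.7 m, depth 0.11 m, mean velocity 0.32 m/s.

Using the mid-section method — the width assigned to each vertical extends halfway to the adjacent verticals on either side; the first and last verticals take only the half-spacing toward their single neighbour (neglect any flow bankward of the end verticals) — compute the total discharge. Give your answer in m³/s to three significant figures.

5.41 m³/s

w_1 = (16.2 − 2.1)/2 = 7.05 m; q_1 = 0.42 × 0.14 × 7.05 = 0.4145 m³/s
w_2 = (22.4 − 2.1)/2 = 10.15 m; q_2 = 0.62 × 0.54 × 10.15 = 3.398 m³/s
w_3 = (27.3 − 16.2)/2 = 5.55 m; q_3 = 0.52 × 0.32 × 5.55 = 0.9235 m³/s
w_4 = (29.7 − 22.4)/2 = 3.65 m; q_4 = 0.60 × 0.29 × 3.65 = 0.6351 m³/s
w_5 = (29.7 − 27.3)/2 = 1.2 m; q_5 = 0.32 × 0.11 × 1.2 = 0.04224 m³/s
Q = Σ qᵢ = 5.414 m³/s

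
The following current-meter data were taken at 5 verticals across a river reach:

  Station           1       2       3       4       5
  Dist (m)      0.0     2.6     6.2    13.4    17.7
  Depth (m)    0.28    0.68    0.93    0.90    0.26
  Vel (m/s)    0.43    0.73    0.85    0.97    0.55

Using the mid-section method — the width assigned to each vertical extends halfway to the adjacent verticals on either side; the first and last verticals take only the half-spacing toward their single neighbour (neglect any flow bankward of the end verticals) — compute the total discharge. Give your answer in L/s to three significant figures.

11300 L/s

w_1 = (2.6 − 0.0)/2 = 1.3 m; q_1 = 0.43 × 0.28 × 1.3 = 0.1565 m³/s
w_2 = (6.2 − 0.0)/2 = 3.1 m; q_2 = 0.73 × 0.68 × 3.1 = 1.539 m³/s
w_3 = (13.4 − 2.6)/2 = 5.4 m; q_3 = 0.85 × 0.93 × 5.4 = 4.269 m³/s
w_4 = (17.7 − 6.2)/2 = 5.75 m; q_4 = 0.97 × 0.90 × 5.75 = 5.020 m³/s
w_5 = (17.7 − 13.4)/2 = 2.15 m; q_5 = 0.55 × 0.26 × 2.15 = 0.3075 m³/s
Q = Σ qᵢ = 11.29 m³/s
= 11.29 × 1000 = 11290 L/s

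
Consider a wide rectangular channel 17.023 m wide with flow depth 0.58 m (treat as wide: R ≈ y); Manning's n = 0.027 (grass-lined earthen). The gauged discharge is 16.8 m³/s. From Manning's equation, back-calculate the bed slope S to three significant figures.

A = b·y = 17.023 × 0.58 = 9.873 m²
Wide channel: R ≈ y = 0.58 m
S = (Q·n / (1·A·R^(2/3)))² = (16.8×0.027 / (1×9.873×0.6955))² = 0.004364

0.00436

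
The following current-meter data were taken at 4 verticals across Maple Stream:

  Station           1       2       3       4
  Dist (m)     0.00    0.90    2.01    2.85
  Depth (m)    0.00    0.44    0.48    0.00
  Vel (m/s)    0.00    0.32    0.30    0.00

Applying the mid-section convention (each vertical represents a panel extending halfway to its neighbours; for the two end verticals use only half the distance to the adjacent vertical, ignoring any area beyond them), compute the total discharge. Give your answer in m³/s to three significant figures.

w_2 = (2.01 − 0.00)/2 = 1.005 m; q_2 = 0.32 × 0.44 × 1.005 = 0.1415 m³/s
w_3 = (2.85 − 0.90)/2 = 0.975 m; q_3 = 0.30 × 0.48 × 0.975 = 0.1404 m³/s
Stations 1, 4 contribute zero (depth or velocity is 0).
Q = Σ qᵢ = 0.2819 m³/s

0.282 m³/s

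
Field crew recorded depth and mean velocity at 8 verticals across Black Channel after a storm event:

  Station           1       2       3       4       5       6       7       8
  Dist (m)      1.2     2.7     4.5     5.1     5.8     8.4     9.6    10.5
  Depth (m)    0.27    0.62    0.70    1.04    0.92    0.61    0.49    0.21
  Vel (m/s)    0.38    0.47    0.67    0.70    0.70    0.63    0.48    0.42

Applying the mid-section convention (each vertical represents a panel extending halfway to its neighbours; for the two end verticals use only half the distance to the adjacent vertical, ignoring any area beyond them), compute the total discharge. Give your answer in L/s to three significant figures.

w_1 = (2.7 − 1.2)/2 = 0.75 m; q_1 = 0.38 × 0.27 × 0.75 = 0.07695 m³/s
w_2 = (4.5 − 1.2)/2 = 1.65 m; q_2 = 0.47 × 0.62 × 1.65 = 0.4808 m³/s
w_3 = (5.1 − 2.7)/2 = 1.2 m; q_3 = 0.67 × 0.70 × 1.2 = 0.5628 m³/s
w_4 = (5.8 − 4.5)/2 = 0.65 m; q_4 = 0.70 × 1.04 × 0.65 = 0.4732 m³/s
w_5 = (8.4 − 5.1)/2 = 1.65 m; q_5 = 0.70 × 0.92 × 1.65 = 1.063 m³/s
w_6 = (9.6 − 5.8)/2 = 1.9 m; q_6 = 0.63 × 0.61 × 1.9 = 0.7302 m³/s
w_7 = (10.5 − 8.4)/2 = 1.05 m; q_7 = 0.48 × 0.49 × 1.05 = 0.2470 m³/s
w_8 = (10.5 − 9.6)/2 = 0.45 m; q_8 = 0.42 × 0.21 × 0.45 = 0.03969 m³/s
Q = Σ qᵢ = 3.673 m³/s
= 3.673 × 1000 = 3673 L/s

3670 L/s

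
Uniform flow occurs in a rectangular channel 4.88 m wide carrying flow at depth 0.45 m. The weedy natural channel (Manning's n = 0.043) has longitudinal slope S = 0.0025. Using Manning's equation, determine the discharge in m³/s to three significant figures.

1.34 m³/s

A = b·y = 4.88 × 0.45 = 2.196 m²
P = b + 2y = 4.88 + 2×0.45 = 5.780 m
R = A/P = 2.196/5.780 = 0.3799 m
Q = (1/n)·A·R^(2/3)·S^(1/2) = (1/0.043) × 2.196 × 0.3799^(2/3) × 0.0025^(1/2) = 1.339 m³/s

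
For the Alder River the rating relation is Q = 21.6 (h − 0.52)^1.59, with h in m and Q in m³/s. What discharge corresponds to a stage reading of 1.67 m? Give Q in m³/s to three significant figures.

Q = 21.6 × (1.67 − 0.52)^1.59 = 21.6 × 1.15^1.59 = 26.98 m³/s

27.0 m³/s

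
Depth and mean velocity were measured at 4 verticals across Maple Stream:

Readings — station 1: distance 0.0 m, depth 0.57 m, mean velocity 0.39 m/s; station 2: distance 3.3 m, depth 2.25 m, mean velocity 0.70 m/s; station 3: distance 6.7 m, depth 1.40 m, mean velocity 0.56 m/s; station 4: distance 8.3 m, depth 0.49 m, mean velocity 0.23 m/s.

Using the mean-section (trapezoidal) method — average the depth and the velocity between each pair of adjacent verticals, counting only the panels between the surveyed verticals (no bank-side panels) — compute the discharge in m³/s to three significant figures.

Panel 1-2: Δb = 3.3 m, d̄ = (0.57+2.25)/2 = 1.41, v̄ = (0.39+0.70)/2 = 0.545 → q = 3.3×1.41×0.545 = 2.536 m³/s
Panel 2-3: Δb = 3.4 m, d̄ = (2.25+1.40)/2 = 1.825, v̄ = (0.70+0.56)/2 = 0.63 → q = 3.4×1.825×0.63 = 3.909 m³/s
Panel 3-4: Δb = 1.6 m, d̄ = (1.40+0.49)/2 = 0.945, v̄ = (0.56+0.23)/2 = 0.395 → q = 1.6×0.945×0.395 = 0.5972 m³/s
Q = Σ q = 7.042 m³/s

7.04 m³/s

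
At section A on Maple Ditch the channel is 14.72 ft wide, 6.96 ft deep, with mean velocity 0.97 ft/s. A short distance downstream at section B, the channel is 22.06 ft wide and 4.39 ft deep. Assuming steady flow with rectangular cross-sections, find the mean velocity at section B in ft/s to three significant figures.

1.03 ft/s

Q = A₁V₁ = (14.72×6.96) × 0.97 = 99.38 ft³/s
A₂ = 22.06 × 4.39 = 96.84 ft²
V₂ = Q/A₂ = 99.38/96.84 = 1.026 ft/s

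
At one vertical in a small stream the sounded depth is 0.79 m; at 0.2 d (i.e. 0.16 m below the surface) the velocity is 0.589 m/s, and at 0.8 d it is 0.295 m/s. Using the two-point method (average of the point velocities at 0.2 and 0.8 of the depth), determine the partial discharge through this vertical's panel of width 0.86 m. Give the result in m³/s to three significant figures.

v̄ = (0.589 + 0.295) / 2 = 0.4420 m/s
q = v̄ × d × w = 0.4420 × 0.79 × 0.86 = 0.3003 m³/s

0.300 m³/s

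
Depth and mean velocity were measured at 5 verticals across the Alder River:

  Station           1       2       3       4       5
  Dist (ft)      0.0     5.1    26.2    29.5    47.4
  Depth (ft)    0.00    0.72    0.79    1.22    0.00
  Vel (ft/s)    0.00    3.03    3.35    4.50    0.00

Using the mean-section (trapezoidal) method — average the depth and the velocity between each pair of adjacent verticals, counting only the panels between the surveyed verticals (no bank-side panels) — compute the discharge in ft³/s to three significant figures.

Panel 1-2: Δb = 5.1 ft, d̄ = (0.00+0.72)/2 = 0.36, v̄ = (0.00+3.03)/2 = 1.515 → q = 5.1×0.36×1.515 = 2.782 ft³/s
Panel 2-3: Δb = 21.1 ft, d̄ = (0.72+0.79)/2 = 0.755, v̄ = (3.03+3.35)/2 = 3.19 → q = 21.1×0.755×3.19 = 50.82 ft³/s
Panel 3-4: Δb = 3.3 ft, d̄ = (0.79+1.22)/2 = 1.005, v̄ = (3.35+4.50)/2 = 3.925 → q = 3.3×1.005×3.925 = 13.02 ft³/s
Panel 4-5: Δb = 17.9 ft, d̄ = (1.22+0.00)/2 = 0.61, v̄ = (4.50+0.00)/2 = 2.25 → q = 17.9×0.61×2.25 = 24.57 ft³/s
Q = Σ q = 91.18 ft³/s

91.2 ft³/s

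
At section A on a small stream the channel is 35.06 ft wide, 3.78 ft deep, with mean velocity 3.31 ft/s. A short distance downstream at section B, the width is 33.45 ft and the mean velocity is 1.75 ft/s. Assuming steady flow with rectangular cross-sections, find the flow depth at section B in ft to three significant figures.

Q = A₁V₁ = (35.06×3.78) × 3.31 = 438.7 ft³/s
d₂ = Q/(b₂ V₂) = 438.7/(33.45×1.75) = 7.494 ft

7.49 ft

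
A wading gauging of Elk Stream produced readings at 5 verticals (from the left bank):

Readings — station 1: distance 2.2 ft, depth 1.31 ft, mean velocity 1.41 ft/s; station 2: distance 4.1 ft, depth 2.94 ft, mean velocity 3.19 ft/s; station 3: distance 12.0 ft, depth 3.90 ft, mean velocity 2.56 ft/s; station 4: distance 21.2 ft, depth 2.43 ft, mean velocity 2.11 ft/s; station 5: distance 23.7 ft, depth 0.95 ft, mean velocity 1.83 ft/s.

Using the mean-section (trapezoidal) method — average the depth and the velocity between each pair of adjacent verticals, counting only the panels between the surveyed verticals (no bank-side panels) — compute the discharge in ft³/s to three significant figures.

163 ft³/s

Panel 1-2: Δb = 1.9 ft, d̄ = (1.31+2.94)/2 = 2.125, v̄ = (1.41+3.19)/2 = 2.3 → q = 1.9×2.125×2.3 = 9.286 ft³/s
Panel 2-3: Δb = 7.9 ft, d̄ = (2.94+3.90)/2 = 3.42, v̄ = (3.19+2.56)/2 = 2.875 → q = 7.9×3.42×2.875 = 77.68 ft³/s
Panel 3-4: Δb = 9.2 ft, d̄ = (3.90+2.43)/2 = 3.165, v̄ = (2.56+2.11)/2 = 2.335 → q = 9.2×3.165×2.335 = 67.99 ft³/s
Panel 4-5: Δb = 2.5 ft, d̄ = (2.43+0.95)/2 = 1.69, v̄ = (2.11+1.83)/2 = 1.97 → q = 2.5×1.69×1.97 = 8.323 ft³/s
Q = Σ q = 163.3 ft³/s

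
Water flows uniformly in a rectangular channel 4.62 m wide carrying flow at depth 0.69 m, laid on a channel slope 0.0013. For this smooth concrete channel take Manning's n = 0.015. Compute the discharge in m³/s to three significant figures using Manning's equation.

A = b·y = 4.62 × 0.69 = 3.188 m²
P = b + 2y = 4.62 + 2×0.69 = 6.000 m
R = A/P = 3.188/6.000 = 0.5313 m
Q = (1/n)·A·R^(2/3)·S^(1/2) = (1/0.015) × 3.188 × 0.5313^(2/3) × 0.0013^(1/2) = 5.026 m³/s

5.03 m³/s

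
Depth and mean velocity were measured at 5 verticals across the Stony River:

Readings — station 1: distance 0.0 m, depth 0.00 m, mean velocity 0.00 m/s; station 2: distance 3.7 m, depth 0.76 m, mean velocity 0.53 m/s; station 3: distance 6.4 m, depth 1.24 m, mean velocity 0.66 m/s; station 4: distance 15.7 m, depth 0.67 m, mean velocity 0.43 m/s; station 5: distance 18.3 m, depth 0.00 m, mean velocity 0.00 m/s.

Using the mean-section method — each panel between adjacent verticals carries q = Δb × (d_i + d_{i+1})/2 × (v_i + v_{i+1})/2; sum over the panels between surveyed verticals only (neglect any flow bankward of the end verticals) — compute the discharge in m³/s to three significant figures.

7.01 m³/s

Panel 1-2: Δb = 3.7 m, d̄ = (0.00+0.76)/2 = 0.38, v̄ = (0.00+0.53)/2 = 0.265 → q = 3.7×0.38×0.265 = 0.3726 m³/s
Panel 2-3: Δb = 2.7 m, d̄ = (0.76+1.24)/2 = 1, v̄ = (0.53+0.66)/2 = 0.595 → q = 2.7×1×0.595 = 1.607 m³/s
Panel 3-4: Δb = 9.3 m, d̄ = (1.24+0.67)/2 = 0.955, v̄ = (0.66+0.43)/2 = 0.545 → q = 9.3×0.955×0.545 = 4.840 m³/s
Panel 4-5: Δb = 2.6 m, d̄ = (0.67+0.00)/2 = 0.335, v̄ = (0.43+0.00)/2 = 0.215 → q = 2.6×0.335×0.215 = 0.1873 m³/s
Q = Σ q = 7.007 m³/s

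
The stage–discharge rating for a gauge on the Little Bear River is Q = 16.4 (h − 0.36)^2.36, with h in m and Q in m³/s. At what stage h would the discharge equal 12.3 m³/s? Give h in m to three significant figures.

1.25 m

h − h₀ = (Q/C)^(1/b) = (12.3/16.4)^(1/2.36) = 0.8852 m
h = 0.36 + 0.8852 = 1.245 m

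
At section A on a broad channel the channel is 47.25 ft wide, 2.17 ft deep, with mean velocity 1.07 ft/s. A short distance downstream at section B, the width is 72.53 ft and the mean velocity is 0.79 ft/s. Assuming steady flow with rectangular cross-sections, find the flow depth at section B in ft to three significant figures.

1.91 ft

Q = A₁V₁ = (47.25×2.17) × 1.07 = 109.7 ft³/s
d₂ = Q/(b₂ V₂) = 109.7/(72.53×0.79) = 1.915 ft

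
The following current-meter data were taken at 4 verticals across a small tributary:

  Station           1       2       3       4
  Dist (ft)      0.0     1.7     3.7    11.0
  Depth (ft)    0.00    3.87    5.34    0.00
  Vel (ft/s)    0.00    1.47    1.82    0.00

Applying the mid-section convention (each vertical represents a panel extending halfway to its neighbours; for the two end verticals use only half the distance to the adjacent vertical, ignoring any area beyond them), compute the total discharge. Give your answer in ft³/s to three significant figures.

w_2 = (3.7 − 0.0)/2 = 1.85 ft; q_2 = 1.47 × 3.87 × 1.85 = 10.52 ft³/s
w_3 = (11.0 − 1.7)/2 = 4.65 ft; q_3 = 1.82 × 5.34 × 4.65 = 45.19 ft³/s
Stations 1, 4 contribute zero (depth or velocity is 0).
Q = Σ qᵢ = 55.72 ft³/s

55.7 ft³/s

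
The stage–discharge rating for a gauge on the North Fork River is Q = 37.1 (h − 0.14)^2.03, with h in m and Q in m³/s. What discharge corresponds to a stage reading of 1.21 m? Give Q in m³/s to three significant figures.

Q = 37.1 × (1.21 − 0.14)^2.03 = 37.1 × 1.07^2.03 = 42.56 m³/s

42.6 m³/s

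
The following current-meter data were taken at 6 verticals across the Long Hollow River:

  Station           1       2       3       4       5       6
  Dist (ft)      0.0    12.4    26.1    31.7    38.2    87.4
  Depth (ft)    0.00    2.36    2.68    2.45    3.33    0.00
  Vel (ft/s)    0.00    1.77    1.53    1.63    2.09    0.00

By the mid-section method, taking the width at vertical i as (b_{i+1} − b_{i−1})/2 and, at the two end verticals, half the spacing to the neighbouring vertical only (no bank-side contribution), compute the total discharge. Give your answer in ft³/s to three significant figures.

312 ft³/s

w_2 = (26.1 − 0.0)/2 = 13.05 ft; q_2 = 1.77 × 2.36 × 13.05 = 54.51 ft³/s
w_3 = (31.7 − 12.4)/2 = 9.65 ft; q_3 = 1.53 × 2.68 × 9.65 = 39.57 ft³/s
w_4 = (38.2 − 26.1)/2 = 6.05 ft; q_4 = 1.63 × 2.45 × 6.05 = 24.16 ft³/s
w_5 = (87.4 − 31.7)/2 = 27.85 ft; q_5 = 2.09 × 3.33 × 27.85 = 193.8 ft³/s
Stations 1, 6 contribute zero (depth or velocity is 0).
Q = Σ qᵢ = 312.1 ft³/s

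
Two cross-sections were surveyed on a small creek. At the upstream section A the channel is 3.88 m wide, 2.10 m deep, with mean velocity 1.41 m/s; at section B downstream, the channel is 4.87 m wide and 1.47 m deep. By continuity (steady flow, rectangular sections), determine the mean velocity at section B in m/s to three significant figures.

Q = A₁V₁ = (3.88×2.10) × 1.41 = 11.49 m³/s
A₂ = 4.87 × 1.47 = 7.159 m²
V₂ = Q/A₂ = 11.49/7.159 = 1.605 m/s

1.60 m/s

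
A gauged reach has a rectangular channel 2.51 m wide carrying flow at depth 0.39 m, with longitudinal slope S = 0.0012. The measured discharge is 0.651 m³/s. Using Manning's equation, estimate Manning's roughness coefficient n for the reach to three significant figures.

A = b·y = 2.51 × 0.39 = 0.9789 m²
P = b + 2y = 2.51 + 2×0.39 = 3.290 m
R = A/P = 0.9789/3.290 = 0.2975 m
n = (1/Q)·A·R^(2/3)·S^(1/2) = (1/0.651) × 0.9789 × 0.4457 × 0.03464 = 0.02322

0.0232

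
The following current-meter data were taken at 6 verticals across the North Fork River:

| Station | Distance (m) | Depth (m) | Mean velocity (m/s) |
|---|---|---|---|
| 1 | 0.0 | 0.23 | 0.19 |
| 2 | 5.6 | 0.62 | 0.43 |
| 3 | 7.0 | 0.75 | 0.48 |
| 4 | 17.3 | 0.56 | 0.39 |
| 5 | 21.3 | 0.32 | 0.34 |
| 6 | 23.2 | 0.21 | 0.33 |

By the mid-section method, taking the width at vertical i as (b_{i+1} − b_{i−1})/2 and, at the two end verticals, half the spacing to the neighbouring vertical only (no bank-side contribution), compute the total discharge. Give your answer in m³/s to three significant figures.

w_1 = (5.6 − 0.0)/2 = 2.8 m; q_1 = 0.19 × 0.23 × 2.8 = 0.1224 m³/s
w_2 = (7.0 − 0.0)/2 = 3.5 m; q_2 = 0.43 × 0.62 × 3.5 = 0.9331 m³/s
w_3 = (17.3 − 5.6)/2 = 5.85 m; q_3 = 0.48 × 0.75 × 5.85 = 2.106 m³/s
w_4 = (21.3 − 7.0)/2 = 7.15 m; q_4 = 0.39 × 0.56 × 7.15 = 1.562 m³/s
w_5 = (23.2 − 17.3)/2 = 2.95 m; q_5 = 0.34 × 0.32 × 2.95 = 0.3210 m³/s
w_6 = (23.2 − 21.3)/2 = 0.95 m; q_6 = 0.33 × 0.21 × 0.95 = 0.06584 m³/s
Q = Σ qᵢ = 5.110 m³/s

5.11 m³/s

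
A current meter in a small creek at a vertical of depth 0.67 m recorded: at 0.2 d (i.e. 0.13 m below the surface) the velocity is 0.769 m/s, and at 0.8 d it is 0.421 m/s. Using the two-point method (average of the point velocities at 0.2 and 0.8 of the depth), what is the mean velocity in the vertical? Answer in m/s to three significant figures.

v̄ = (0.769 + 0.421) / 2 = 0.5950 m/s

0.595 m/s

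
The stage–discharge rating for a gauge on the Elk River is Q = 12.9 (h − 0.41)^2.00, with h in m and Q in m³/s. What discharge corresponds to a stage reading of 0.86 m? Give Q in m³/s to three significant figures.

Q = 12.9 × (0.86 − 0.41)^2.00 = 12.9 × 0.45^2.00 = 2.612 m³/s

2.61 m³/s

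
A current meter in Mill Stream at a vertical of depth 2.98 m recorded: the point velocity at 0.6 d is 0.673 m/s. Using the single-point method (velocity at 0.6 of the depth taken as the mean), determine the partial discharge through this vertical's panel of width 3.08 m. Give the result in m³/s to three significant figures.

v̄ = v₀.₆ = 0.673 m/s
q = v̄ × d × w = 0.6730 × 2.98 × 3.08 = 6.177 m³/s

6.18 m³/s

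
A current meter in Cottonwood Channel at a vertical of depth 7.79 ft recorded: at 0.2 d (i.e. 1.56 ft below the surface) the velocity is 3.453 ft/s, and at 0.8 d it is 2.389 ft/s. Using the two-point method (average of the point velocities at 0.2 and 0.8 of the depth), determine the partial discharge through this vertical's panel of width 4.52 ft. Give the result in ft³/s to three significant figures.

v̄ = (3.453 + 2.389) / 2 = 2.921 ft/s
q = v̄ × d × w = 2.921 × 7.79 × 4.52 = 102.9 ft³/s

103 ft³/s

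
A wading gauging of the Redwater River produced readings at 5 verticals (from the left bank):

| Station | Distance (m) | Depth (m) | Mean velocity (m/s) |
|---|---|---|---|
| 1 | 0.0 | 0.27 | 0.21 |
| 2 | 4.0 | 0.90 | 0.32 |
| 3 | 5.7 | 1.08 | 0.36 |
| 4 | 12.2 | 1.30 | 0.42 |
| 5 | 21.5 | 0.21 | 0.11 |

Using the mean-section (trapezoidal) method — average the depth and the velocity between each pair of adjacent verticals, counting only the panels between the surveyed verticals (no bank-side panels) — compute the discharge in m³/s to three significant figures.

6.07 m³/s

Panel 1-2: Δb = 4 m, d̄ = (0.27+0.90)/2 = 0.585, v̄ = (0.21+0.32)/2 = 0.265 → q = 4×0.585×0.265 = 0.6201 m³/s
Panel 2-3: Δb = 1.7 m, d̄ = (0.90+1.08)/2 = 0.99, v̄ = (0.32+0.36)/2 = 0.34 → q = 1.7×0.99×0.34 = 0.5722 m³/s
Panel 3-4: Δb = 6.5 m, d̄ = (1.08+1.30)/2 = 1.19, v̄ = (0.36+0.42)/2 = 0.39 → q = 6.5×1.19×0.39 = 3.017 m³/s
Panel 4-5: Δb = 9.3 m, d̄ = (1.30+0.21)/2 = 0.755, v̄ = (0.42+0.11)/2 = 0.265 → q = 9.3×0.755×0.265 = 1.861 m³/s
Q = Σ q = 6.070 m³/s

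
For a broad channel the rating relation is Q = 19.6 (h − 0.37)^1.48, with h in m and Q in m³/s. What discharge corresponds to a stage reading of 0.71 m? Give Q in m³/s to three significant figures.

3.97 m³/s

Q = 19.6 × (0.71 − 0.37)^1.48 = 19.6 × 0.34^1.48 = 3.970 m³/s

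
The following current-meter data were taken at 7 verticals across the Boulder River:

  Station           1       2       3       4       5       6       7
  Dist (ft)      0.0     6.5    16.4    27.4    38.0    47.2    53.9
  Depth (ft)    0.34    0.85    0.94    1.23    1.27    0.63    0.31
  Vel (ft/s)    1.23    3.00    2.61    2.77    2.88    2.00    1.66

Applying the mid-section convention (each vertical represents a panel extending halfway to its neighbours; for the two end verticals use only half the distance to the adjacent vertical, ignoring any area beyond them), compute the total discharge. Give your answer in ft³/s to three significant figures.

133 ft³/s

w_1 = (6.5 − 0.0)/2 = 3.25 ft; q_1 = 1.23 × 0.34 × 3.25 = 1.359 ft³/s
w_2 = (16.4 − 0.0)/2 = 8.2 ft; q_2 = 3.00 × 0.85 × 8.2 = 20.91 ft³/s
w_3 = (27.4 − 6.5)/2 = 10.45 ft; q_3 = 2.61 × 0.94 × 10.45 = 25.64 ft³/s
w_4 = (38.0 − 16.4)/2 = 10.8 ft; q_4 = 2.77 × 1.23 × 10.8 = 36.80 ft³/s
w_5 = (47.2 − 27.4)/2 = 9.9 ft; q_5 = 2.88 × 1.27 × 9.9 = 36.21 ft³/s
w_6 = (53.9 − 38.0)/2 = 7.95 ft; q_6 = 2.00 × 0.63 × 7.95 = 10.02 ft³/s
w_7 = (53.9 − 47.2)/2 = 3.35 ft; q_7 = 1.66 × 0.31 × 3.35 = 1.724 ft³/s
Q = Σ qᵢ = 132.7 ft³/s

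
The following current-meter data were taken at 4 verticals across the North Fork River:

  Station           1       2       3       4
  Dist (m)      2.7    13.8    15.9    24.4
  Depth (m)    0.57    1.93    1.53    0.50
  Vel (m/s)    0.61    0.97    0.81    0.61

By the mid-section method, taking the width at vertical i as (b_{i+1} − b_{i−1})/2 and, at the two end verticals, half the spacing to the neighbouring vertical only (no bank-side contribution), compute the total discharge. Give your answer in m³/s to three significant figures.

w_1 = (13.8 − 2.7)/2 = 5.55 m; q_1 = 0.61 × 0.57 × 5.55 = 1.930 m³/s
w_2 = (15.9 − 2.7)/2 = 6.6 m; q_2 = 0.97 × 1.93 × 6.6 = 12.36 m³/s
w_3 = (24.4 − 13.8)/2 = 5.3 m; q_3 = 0.81 × 1.53 × 5.3 = 6.568 m³/s
w_4 = (24.4 − 15.9)/2 = 4.25 m; q_4 = 0.61 × 0.50 × 4.25 = 1.296 m³/s
Q = Σ qᵢ = 22.15 m³/s

22.2 m³/s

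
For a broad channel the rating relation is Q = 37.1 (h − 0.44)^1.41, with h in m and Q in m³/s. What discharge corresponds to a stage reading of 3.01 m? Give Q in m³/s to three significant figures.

Q = 37.1 × (3.01 − 0.44)^1.41 = 37.1 × 2.57^1.41 = 140.4 m³/s

140 m³/s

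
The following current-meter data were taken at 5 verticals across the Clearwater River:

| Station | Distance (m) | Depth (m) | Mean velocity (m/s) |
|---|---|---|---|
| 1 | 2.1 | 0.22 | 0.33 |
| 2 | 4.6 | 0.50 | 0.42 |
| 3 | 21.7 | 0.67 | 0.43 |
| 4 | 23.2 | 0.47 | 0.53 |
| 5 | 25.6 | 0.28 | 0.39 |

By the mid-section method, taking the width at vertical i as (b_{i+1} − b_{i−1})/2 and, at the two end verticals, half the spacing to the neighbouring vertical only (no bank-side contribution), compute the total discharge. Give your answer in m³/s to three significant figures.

5.44 m³/s

w_1 = (4.6 − 2.1)/2 = 1.25 m; q_1 = 0.33 × 0.22 × 1.25 = 0.09075 m³/s
w_2 = (21.7 − 2.1)/2 = 9.8 m; q_2 = 0.42 × 0.50 × 9.8 = 2.058 m³/s
w_3 = (23.2 − 4.6)/2 = 9.3 m; q_3 = 0.43 × 0.67 × 9.3 = 2.679 m³/s
w_4 = (25.6 − 21.7)/2 = 1.95 m; q_4 = 0.53 × 0.47 × 1.95 = 0.4857 m³/s
w_5 = (25.6 − 23.2)/2 = 1.2 m; q_5 = 0.39 × 0.28 × 1.2 = 0.1310 m³/s
Q = Σ qᵢ = 5.445 m³/s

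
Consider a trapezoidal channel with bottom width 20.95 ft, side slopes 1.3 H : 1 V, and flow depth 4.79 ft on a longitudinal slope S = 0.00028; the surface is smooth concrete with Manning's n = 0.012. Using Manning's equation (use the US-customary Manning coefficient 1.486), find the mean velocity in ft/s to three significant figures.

4.82 ft/s

A = (b + z·y)·y = (20.95 + 1.3×4.79)×4.79 = 130.2 ft²
P = b + 2y√(1+z²) = 20.95 + 2×4.79×√(1+1.3²) = 36.66 ft
R = A/P = 130.2/36.66 = 3.551 ft
Q = (1.486/n)·A·R^(2/3)·S^(1/2) = (1.486/0.012) × 130.2 × 3.551^(2/3) × 0.00028^(1/2) = 627.8 ft³/s
V = Q/A = 627.8/130.2 = 4.823 ft/s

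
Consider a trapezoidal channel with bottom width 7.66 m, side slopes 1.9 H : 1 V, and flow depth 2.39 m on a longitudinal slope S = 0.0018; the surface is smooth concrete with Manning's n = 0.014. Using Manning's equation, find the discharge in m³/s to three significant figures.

122 m³/s

A = (b + z·y)·y = (7.66 + 1.9×2.39)×2.39 = 29.16 m²
P = b + 2y√(1+z²) = 7.66 + 2×2.39×√(1+1.9²) = 17.92 m
R = A/P = 29.16/17.92 = 1.627 m
Q = (1/n)·A·R^(2/3)·S^(1/2) = (1/0.014) × 29.16 × 1.627^(2/3) × 0.0018^(1/2) = 122.2 m³/s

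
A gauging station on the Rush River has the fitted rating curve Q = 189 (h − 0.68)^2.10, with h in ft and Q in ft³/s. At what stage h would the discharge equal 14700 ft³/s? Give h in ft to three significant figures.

8.63 ft

h − h₀ = (Q/C)^(1/b) = (14700/189)^(1/2.10) = 7.951 ft
h = 0.68 + 7.951 = 8.631 ft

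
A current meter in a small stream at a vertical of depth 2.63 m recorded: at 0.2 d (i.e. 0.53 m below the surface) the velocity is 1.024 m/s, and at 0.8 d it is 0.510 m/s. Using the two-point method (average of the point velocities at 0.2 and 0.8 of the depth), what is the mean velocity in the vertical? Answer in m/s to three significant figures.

v̄ = (1.024 + 0.510) / 2 = 0.7670 m/s

0.767 m/s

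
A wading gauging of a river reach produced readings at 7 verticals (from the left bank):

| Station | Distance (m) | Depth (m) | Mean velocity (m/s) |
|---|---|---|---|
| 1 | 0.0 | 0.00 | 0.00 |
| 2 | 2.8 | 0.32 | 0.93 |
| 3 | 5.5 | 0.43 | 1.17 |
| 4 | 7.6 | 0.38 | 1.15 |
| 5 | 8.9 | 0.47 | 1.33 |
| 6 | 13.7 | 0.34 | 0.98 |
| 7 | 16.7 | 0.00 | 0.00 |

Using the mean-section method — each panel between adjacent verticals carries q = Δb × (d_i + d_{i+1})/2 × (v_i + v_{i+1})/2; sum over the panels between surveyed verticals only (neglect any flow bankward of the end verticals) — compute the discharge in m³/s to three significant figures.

5.44 m³/s

Panel 1-2: Δb = 2.8 m, d̄ = (0.00+0.32)/2 = 0.16, v̄ = (0.00+0.93)/2 = 0.465 → q = 2.8×0.16×0.465 = 0.2083 m³/s
Panel 2-3: Δb = 2.7 m, d̄ = (0.32+0.43)/2 = 0.375, v̄ = (0.93+1.17)/2 = 1.05 → q = 2.7×0.375×1.05 = 1.063 m³/s
Panel 3-4: Δb = 2.1 m, d̄ = (0.43+0.38)/2 = 0.405, v̄ = (1.17+1.15)/2 = 1.16 → q = 2.1×0.405×1.16 = 0.9866 m³/s
Panel 4-5: Δb = 1.3 m, d̄ = (0.38+0.47)/2 = 0.425, v̄ = (1.15+1.33)/2 = 1.24 → q = 1.3×0.425×1.24 = 0.6851 m³/s
Panel 5-6: Δb = 4.8 m, d̄ = (0.47+0.34)/2 = 0.405, v̄ = (1.33+0.98)/2 = 1.155 → q = 4.8×0.405×1.155 = 2.245 m³/s
Panel 6-7: Δb = 3 m, d̄ = (0.34+0.00)/2 = 0.17, v̄ = (0.98+0.00)/2 = 0.49 → q = 3×0.17×0.49 = 0.2499 m³/s
Q = Σ q = 5.438 m³/s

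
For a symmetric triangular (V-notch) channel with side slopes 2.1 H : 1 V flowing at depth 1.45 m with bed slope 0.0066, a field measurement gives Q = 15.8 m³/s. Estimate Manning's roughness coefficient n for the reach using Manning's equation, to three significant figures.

A = z·y² = 2.1×1.45² = 4.415 m²
P = 2y√(1+z²) = 2×1.45×√(1+2.1²) = 6.745 m
R = A/P = 4.415/6.745 = 0.6546 m
n = (1/Q)·A·R^(2/3)·S^(1/2) = (1/15.8) × 4.415 × 0.7539 × 0.08124 = 0.01711

0.0171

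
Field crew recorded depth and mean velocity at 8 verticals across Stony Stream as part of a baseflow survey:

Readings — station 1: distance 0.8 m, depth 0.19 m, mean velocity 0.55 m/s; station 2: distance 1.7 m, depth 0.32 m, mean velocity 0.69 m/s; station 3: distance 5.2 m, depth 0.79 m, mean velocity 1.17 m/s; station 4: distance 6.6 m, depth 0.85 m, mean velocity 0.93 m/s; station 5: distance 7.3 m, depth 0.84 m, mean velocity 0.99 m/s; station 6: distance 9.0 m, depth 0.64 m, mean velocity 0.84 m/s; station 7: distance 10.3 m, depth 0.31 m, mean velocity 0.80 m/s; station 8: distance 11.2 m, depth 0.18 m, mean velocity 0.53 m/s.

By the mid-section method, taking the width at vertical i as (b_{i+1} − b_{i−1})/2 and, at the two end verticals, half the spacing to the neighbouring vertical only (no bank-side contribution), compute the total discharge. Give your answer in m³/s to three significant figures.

5.75 m³/s

w_1 = (1.7 − 0.8)/2 = 0.45 m; q_1 = 0.55 × 0.19 × 0.45 = 0.04703 m³/s
w_2 = (5.2 − 0.8)/2 = 2.2 m; q_2 = 0.69 × 0.32 × 2.2 = 0.4858 m³/s
w_3 = (6.6 − 1.7)/2 = 2.45 m; q_3 = 1.17 × 0.79 × 2.45 = 2.265 m³/s
w_4 = (7.3 − 5.2)/2 = 1.05 m; q_4 = 0.93 × 0.85 × 1.05 = 0.8300 m³/s
w_5 = (9.0 − 6.6)/2 = 1.2 m; q_5 = 0.99 × 0.84 × 1.2 = 0.9979 m³/s
w_6 = (10.3 − 7.3)/2 = 1.5 m; q_6 = 0.84 × 0.64 × 1.5 = 0.8064 m³/s
w_7 = (11.2 − 9.0)/2 = 1.1 m; q_7 = 0.80 × 0.31 × 1.1 = 0.2728 m³/s
w_8 = (11.2 − 10.3)/2 = 0.45 m; q_8 = 0.53 × 0.18 × 0.45 = 0.04293 m³/s
Q = Σ qᵢ = 5.747 m³/s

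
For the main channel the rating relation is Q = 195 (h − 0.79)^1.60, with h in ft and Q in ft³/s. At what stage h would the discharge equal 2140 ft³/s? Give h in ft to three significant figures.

5.26 ft

h − h₀ = (Q/C)^(1/b) = (2140/195)^(1/1.60) = 4.469 ft
h = 0.79 + 4.469 = 5.259 ft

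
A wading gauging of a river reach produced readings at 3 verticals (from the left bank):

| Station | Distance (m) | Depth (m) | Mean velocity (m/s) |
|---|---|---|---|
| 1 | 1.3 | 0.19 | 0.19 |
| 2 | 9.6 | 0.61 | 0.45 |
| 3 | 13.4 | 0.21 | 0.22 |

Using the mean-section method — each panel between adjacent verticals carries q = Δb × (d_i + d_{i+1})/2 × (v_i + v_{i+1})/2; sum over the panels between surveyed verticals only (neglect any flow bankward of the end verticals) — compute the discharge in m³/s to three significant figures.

Panel 1-2: Δb = 8.3 m, d̄ = (0.19+0.61)/2 = 0.4, v̄ = (0.19+0.45)/2 = 0.32 → q = 8.3×0.4×0.32 = 1.062 m³/s
Panel 2-3: Δb = 3.8 m, d̄ = (0.61+0.21)/2 = 0.41, v̄ = (0.45+0.22)/2 = 0.335 → q = 3.8×0.41×0.335 = 0.5219 m³/s
Q = Σ q = 1.584 m³/s

1.58 m³/s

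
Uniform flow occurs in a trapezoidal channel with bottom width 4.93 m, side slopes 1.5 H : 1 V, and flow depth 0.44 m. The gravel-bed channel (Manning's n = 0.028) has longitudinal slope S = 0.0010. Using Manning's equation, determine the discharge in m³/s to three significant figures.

A = (b + z·y)·y = (4.93 + 1.5×0.44)×0.44 = 2.460 m²
P = b + 2y√(1+z²) = 4.93 + 2×0.44×√(1+1.5²) = 6.516 m
R = A/P = 2.460/6.516 = 0.3774 m
Q = (1/n)·A·R^(2/3)·S^(1/2) = (1/0.028) × 2.460 × 0.3774^(2/3) × 0.0010^(1/2) = 1.451 m³/s

1.45 m³/s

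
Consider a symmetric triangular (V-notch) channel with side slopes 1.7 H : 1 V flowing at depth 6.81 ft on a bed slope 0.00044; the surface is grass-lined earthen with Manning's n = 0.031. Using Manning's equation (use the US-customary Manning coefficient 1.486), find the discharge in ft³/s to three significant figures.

163 ft³/s

A = z·y² = 1.7×6.81² = 78.84 ft²
P = 2y√(1+z²) = 2×6.81×√(1+1.7²) = 26.86 ft
R = A/P = 78.84/26.86 = 2.935 ft
Q = (1.486/n)·A·R^(2/3)·S^(1/2) = (1.486/0.031) × 78.84 × 2.935^(2/3) × 0.00044^(1/2) = 162.5 ft³/s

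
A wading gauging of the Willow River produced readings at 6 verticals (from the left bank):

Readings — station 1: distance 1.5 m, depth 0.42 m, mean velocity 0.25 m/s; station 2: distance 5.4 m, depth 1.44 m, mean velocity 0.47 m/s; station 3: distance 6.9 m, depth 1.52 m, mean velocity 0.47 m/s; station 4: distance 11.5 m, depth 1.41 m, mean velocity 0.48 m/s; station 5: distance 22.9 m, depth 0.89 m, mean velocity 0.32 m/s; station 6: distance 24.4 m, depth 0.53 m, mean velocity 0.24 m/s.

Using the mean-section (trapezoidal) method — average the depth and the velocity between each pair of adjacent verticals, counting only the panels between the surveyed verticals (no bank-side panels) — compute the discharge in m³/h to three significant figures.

Panel 1-2: Δb = 3.9 m, d̄ = (0.42+1.44)/2 = 0.93, v̄ = (0.25+0.47)/2 = 0.36 → q = 3.9×0.93×0.36 = 1.306 m³/s
Panel 2-3: Δb = 1.5 m, d̄ = (1.44+1.52)/2 = 1.48, v̄ = (0.47+0.47)/2 = 0.47 → q = 1.5×1.48×0.47 = 1.043 m³/s
Panel 3-4: Δb = 4.6 m, d̄ = (1.52+1.41)/2 = 1.465, v̄ = (0.47+0.48)/2 = 0.475 → q = 4.6×1.465×0.475 = 3.201 m³/s
Panel 4-5: Δb = 11.4 m, d̄ = (1.41+0.89)/2 = 1.15, v̄ = (0.48+0.32)/2 = 0.4 → q = 11.4×1.15×0.4 = 5.244 m³/s
Panel 5-6: Δb = 1.5 m, d̄ = (0.89+0.53)/2 = 0.71, v̄ = (0.32+0.24)/2 = 0.28 → q = 1.5×0.71×0.28 = 0.2982 m³/s
Q = Σ q = 11.09 m³/s
= 11.09 × 3600 = 39930 m³/h

39900 m³/h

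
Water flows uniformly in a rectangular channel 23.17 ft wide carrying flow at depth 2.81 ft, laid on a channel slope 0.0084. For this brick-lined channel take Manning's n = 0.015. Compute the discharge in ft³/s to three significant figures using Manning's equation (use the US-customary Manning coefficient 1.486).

A = b·y = 23.17 × 2.81 = 65.11 ft²
P = b + 2y = 23.17 + 2×2.81 = 28.79 ft
R = A/P = 65.11/28.79 = 2.261 ft
Q = (1.486/n)·A·R^(2/3)·S^(1/2) = (1.486/0.015) × 65.11 × 2.261^(2/3) × 0.0084^(1/2) = 1018 ft³/s

1020 ft³/s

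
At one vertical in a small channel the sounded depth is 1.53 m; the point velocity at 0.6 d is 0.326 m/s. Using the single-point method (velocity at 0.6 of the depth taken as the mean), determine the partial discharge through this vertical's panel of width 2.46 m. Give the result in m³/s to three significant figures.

v̄ = v₀.₆ = 0.326 m/s
q = v̄ × d × w = 0.3260 × 1.53 × 2.46 = 1.227 m³/s

1.23 m³/s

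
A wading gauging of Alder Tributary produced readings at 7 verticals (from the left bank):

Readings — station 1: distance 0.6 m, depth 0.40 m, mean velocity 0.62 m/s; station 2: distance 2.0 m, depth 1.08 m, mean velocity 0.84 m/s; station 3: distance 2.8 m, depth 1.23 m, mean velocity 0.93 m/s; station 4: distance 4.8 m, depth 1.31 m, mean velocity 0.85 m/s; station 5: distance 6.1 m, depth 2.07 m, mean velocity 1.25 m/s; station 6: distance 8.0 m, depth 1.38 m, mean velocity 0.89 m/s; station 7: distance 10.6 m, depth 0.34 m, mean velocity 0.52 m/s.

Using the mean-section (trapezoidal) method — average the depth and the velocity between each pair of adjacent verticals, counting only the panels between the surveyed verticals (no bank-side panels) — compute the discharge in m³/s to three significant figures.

Panel 1-2: Δb = 1.4 m, d̄ = (0.40+1.08)/2 = 0.74, v̄ = (0.62+0.84)/2 = 0.73 → q = 1.4×0.74×0.73 = 0.7563 m³/s
Panel 2-3: Δb = 0.8 m, d̄ = (1.08+1.23)/2 = 1.155, v̄ = (0.84+0.93)/2 = 0.885 → q = 0.8×1.155×0.885 = 0.8177 m³/s
Panel 3-4: Δb = 2 m, d̄ = (1.23+1.31)/2 = 1.27, v̄ = (0.93+0.85)/2 = 0.89 → q = 2×1.27×0.89 = 2.261 m³/s
Panel 4-5: Δb = 1.3 m, d̄ = (1.31+2.07)/2 = 1.69, v̄ = (0.85+1.25)/2 = 1.05 → q = 1.3×1.69×1.05 = 2.307 m³/s
Panel 5-6: Δb = 1.9 m, d̄ = (2.07+1.38)/2 = 1.725, v̄ = (1.25+0.89)/2 = 1.07 → q = 1.9×1.725×1.07 = 3.507 m³/s
Panel 6-7: Δb = 2.6 m, d̄ = (1.38+0.34)/2 = 0.86, v̄ = (0.89+0.52)/2 = 0.705 → q = 2.6×0.86×0.705 = 1.576 m³/s
Q = Σ q = 11.22 m³/s

11.2 m³/s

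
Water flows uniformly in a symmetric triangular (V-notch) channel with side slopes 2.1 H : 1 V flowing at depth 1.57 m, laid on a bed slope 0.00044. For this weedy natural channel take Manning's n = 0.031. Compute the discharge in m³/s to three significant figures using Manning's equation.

A = z·y² = 2.1×1.57² = 5.176 m²
P = 2y√(1+z²) = 2×1.57×√(1+2.1²) = 7.303 m
R = A/P = 5.176/7.303 = 0.7087 m
Q = (1/n)·A·R^(2/3)·S^(1/2) = (1/0.031) × 5.176 × 0.7087^(2/3) × 0.00044^(1/2) = 2.784 m³/s

2.78 m³/s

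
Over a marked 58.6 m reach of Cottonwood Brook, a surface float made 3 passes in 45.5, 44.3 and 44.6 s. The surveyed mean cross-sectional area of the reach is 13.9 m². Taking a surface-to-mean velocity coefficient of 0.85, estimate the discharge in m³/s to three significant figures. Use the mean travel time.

15.5 m³/s

t̄ = (45.5 + 44.3 + 44.6) / 3 = 44.8 s
v_surface = L / t̄ = 58.6 / 44.8 = 1.308 m/s
v_mean = 0.85 × 1.308 = 1.112 m/s
Q = A × v_mean = 13.9 × 1.112 = 15.45 m³/s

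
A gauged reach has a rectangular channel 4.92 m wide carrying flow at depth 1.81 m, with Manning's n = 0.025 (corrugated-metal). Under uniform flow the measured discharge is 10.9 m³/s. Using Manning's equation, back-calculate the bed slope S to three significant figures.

0.000886

A = b·y = 4.92 × 1.81 = 8.905 m²
P = b + 2y = 4.92 + 2×1.81 = 8.540 m
R = A/P = 8.905/8.540 = 1.043 m
S = (Q·n / (1·A·R^(2/3)))² = (10.9×0.025 / (1×8.905×1.028))² = 0.0008855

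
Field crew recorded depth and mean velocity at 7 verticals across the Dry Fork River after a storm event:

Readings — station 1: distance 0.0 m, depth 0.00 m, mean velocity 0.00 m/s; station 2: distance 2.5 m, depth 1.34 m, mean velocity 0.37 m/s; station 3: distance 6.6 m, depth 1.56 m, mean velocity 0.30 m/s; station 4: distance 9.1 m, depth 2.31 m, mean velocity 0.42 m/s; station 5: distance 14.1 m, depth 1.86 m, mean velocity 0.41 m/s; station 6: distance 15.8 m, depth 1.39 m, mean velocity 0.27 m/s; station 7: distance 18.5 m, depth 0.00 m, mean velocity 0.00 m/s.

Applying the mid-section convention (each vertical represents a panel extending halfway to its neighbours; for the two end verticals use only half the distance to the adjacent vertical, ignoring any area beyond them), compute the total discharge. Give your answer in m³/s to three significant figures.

10.2 m³/s

w_2 = (6.6 − 0.0)/2 = 3.3 m; q_2 = 0.37 × 1.34 × 3.3 = 1.636 m³/s
w_3 = (9.1 − 2.5)/2 = 3.3 m; q_3 = 0.30 × 1.56 × 3.3 = 1.544 m³/s
w_4 = (14.1 − 6.6)/2 = 3.75 m; q_4 = 0.42 × 2.31 × 3.75 = 3.638 m³/s
w_5 = (15.8 − 9.1)/2 = 3.35 m; q_5 = 0.41 × 1.86 × 3.35 = 2.555 m³/s
w_6 = (18.5 − 14.1)/2 = 2.2 m; q_6 = 0.27 × 1.39 × 2.2 = 0.8257 m³/s
Stations 1, 7 contribute zero (depth or velocity is 0).
Q = Σ qᵢ = 10.20 m³/s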